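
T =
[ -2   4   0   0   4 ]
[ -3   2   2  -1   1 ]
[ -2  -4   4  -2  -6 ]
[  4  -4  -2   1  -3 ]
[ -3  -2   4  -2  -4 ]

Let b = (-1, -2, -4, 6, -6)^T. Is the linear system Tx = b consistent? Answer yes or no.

no

Row reduce the augmented matrix [T | b].
R2 ← R2 − (3/2)·R1: [0, -4, 2, -1, -5, -1/2]
R3 ← R3 − R1: [0, -8, 4, -2, -10, -3]
R4 ← R4 + (2)·R1: [0, 4, -2, 1, 5, 4]
R5 ← R5 − (3/2)·R1: [0, -8, 4, -2, -10, -9/2]
R3 ← R3 − (2)·R2: [0, 0, 0, 0, 0, -2]
R4 ← R4 + R2: [0, 0, 0, 0, 0, 7/2]
R5 ← R5 − (2)·R2: [0, 0, 0, 0, 0, -7/2]
R4 ← R4 + (7/4)·R3: [0, 0, 0, 0, 0, 0]
R5 ← R5 − (7/4)·R3: [0, 0, 0, 0, 0, 0]
The echelon form has 3 nonzero rows; the last pivot sits in the augmented column, so rank(T) = 2 but rank([T|b]) = 3.
Since the ranks differ, the system is inconsistent.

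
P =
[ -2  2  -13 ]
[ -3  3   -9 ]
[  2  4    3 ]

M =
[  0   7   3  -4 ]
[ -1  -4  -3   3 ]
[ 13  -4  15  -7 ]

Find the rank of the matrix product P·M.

2

First compute PM:
[[-171,  30, -207, 105],
 [-120,   3, -153,  84],
 [ 35, -14,  39, -17]]
Now row reduce the product.
R2 ← R2 − (40/57)·R1: [0, -343/19, -147/19, 196/19]
R3 ← R3 + (35/171)·R1: [0, -448/57, -64/19, 256/57]
R3 ← R3 − (64/147)·R2: [0, 0, 0, 0]
2 nonzero rows, so rank(PM) = 2.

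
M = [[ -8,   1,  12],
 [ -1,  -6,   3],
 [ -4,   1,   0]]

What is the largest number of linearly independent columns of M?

3

Row reduce to echelon form.
R2 ← R2 − (1/8)·R1: [0, -49/8, 3/2]
R3 ← R3 − (1/2)·R1: [0, 1/2, -6]
R3 ← R3 + (4/49)·R2: [0, 0, -288/49]
Echelon form has 3 nonzero rows, so rank(M) = 3.
The rank gives the maximum number of linearly independent columns: 3.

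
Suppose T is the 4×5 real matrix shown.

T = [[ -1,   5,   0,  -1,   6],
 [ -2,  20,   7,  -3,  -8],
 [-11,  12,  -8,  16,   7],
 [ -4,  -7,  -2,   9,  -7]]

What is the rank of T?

Row reduce to echelon form.
R2 ← R2 − (2)·R1: [0, 10, 7, -1, -20]
R3 ← R3 − (11)·R1: [0, -43, -8, 27, -59]
R4 ← R4 − (4)·R1: [0, -27, -2, 13, -31]
R3 ← R3 + (43/10)·R2: [0, 0, 221/10, 227/10, -145]
R4 ← R4 + (27/10)·R2: [0, 0, 169/10, 103/10, -85]
R4 ← R4 − (13/17)·R3: [0, 0, 0, -120/17, 440/17]
Echelon form has 4 nonzero rows, so rank(T) = 4.

4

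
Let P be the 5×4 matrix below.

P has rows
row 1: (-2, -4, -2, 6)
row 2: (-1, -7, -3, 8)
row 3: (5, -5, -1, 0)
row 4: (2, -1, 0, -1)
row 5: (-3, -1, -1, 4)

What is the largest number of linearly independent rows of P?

2

Row reduce to echelon form.
R2 ← R2 − (1/2)·R1: [0, -5, -2, 5]
R3 ← R3 + (5/2)·R1: [0, -15, -6, 15]
R4 ← R4 + R1: [0, -5, -2, 5]
R5 ← R5 − (3/2)·R1: [0, 5, 2, -5]
R3 ← R3 − (3)·R2: [0, 0, 0, 0]
R4 ← R4 − R2: [0, 0, 0, 0]
R5 ← R5 + R2: [0, 0, 0, 0]
Echelon form has 2 nonzero rows, so rank(P) = 2.
The rank gives the maximum number of linearly independent rows: 2.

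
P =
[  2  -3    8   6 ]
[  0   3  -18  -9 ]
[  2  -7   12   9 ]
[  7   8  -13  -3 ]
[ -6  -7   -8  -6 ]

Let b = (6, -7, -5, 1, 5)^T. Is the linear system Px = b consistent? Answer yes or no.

Row reduce the augmented matrix [P | b].
R3 ← R3 − R1: [0, -4, 4, 3, -11]
R4 ← R4 − (7/2)·R1: [0, 37/2, -41, -24, -20]
R5 ← R5 + (3)·R1: [0, -16, 16, 12, 23]
R3 ← R3 + (4/3)·R2: [0, 0, -20, -9, -61/3]
R4 ← R4 − (37/6)·R2: [0, 0, 70, 63/2, 139/6]
R5 ← R5 + (16/3)·R2: [0, 0, -80, -36, -43/3]
R4 ← R4 + (7/2)·R3: [0, 0, 0, 0, -48]
R5 ← R5 − (4)·R3: [0, 0, 0, 0, 67]
R5 ← R5 + (67/48)·R4: [0, 0, 0, 0, 0]
The echelon form has 4 nonzero rows; the last pivot sits in the augmented column, so rank(P) = 3 but rank([P|b]) = 4.
Since the ranks differ, the system is inconsistent.

no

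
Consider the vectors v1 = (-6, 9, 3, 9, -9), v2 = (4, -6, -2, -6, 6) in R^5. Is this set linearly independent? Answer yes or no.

no

Form the matrix with these vectors as rows and row reduce.
R2 ← R2 + (2/3)·R1: [0, 0, 0, 0, 0]
1 nonzero row, so the 2 vectors span a space of dimension 1.
Since 1 < 2, the vectors are linearly dependent.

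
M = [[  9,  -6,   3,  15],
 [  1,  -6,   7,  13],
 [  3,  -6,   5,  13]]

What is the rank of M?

Row reduce to echelon form.
R2 ← R2 − (1/9)·R1: [0, -16/3, 20/3, 34/3]
R3 ← R3 − (1/3)·R1: [0, -4, 4, 8]
R3 ← R3 − (3/4)·R2: [0, 0, -1, -1/2]
Echelon form has 3 nonzero rows, so rank(M) = 3.

3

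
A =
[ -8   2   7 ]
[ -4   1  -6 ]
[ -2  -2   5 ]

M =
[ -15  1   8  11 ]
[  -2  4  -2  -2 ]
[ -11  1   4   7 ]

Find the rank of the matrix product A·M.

3

First compute AM:
[[ 39,   7, -40, -43],
 [124,  -6, -58, -88],
 [-21,  -5,   8,  17]]
Now row reduce the product.
R2 ← R2 − (124/39)·R1: [0, -1102/39, 2698/39, 1900/39]
R3 ← R3 + (7/13)·R1: [0, -16/13, -176/13, -80/13]
R3 ← R3 − (24/551)·R2: [0, 0, -480/29, -240/29]
3 nonzero rows, so rank(AM) = 3.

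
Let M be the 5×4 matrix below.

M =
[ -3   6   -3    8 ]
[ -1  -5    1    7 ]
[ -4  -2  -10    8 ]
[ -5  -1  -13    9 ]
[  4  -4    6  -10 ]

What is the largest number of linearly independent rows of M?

3

Row reduce to echelon form.
R2 ← R2 − (1/3)·R1: [0, -7, 2, 13/3]
R3 ← R3 − (4/3)·R1: [0, -10, -6, -8/3]
R4 ← R4 − (5/3)·R1: [0, -11, -8, -13/3]
R5 ← R5 + (4/3)·R1: [0, 4, 2, 2/3]
R3 ← R3 − (10/7)·R2: [0, 0, -62/7, -62/7]
R4 ← R4 − (11/7)·R2: [0, 0, -78/7, -78/7]
R5 ← R5 + (4/7)·R2: [0, 0, 22/7, 22/7]
R4 ← R4 − (39/31)·R3: [0, 0, 0, 0]
R5 ← R5 + (11/31)·R3: [0, 0, 0, 0]
Echelon form has 3 nonzero rows, so rank(M) = 3.
The rank gives the maximum number of linearly independent rows: 3.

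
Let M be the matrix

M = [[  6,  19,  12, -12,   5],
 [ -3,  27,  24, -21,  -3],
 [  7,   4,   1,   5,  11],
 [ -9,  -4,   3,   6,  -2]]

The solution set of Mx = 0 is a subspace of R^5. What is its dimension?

Row reduce to echelon form.
R2 ← R2 + (1/2)·R1: [0, 73/2, 30, -27, -1/2]
R3 ← R3 − (7/6)·R1: [0, -109/6, -13, 19, 31/6]
R4 ← R4 + (3/2)·R1: [0, 49/2, 21, -12, 11/2]
R3 ← R3 + (109/219)·R2: [0, 0, 141/73, 406/73, 359/73]
R4 ← R4 − (49/73)·R2: [0, 0, 63/73, 447/73, 426/73]
R4 ← R4 − (21/47)·R3: [0, 0, 0, 171/47, 171/47]
4 nonzero rows, so rank(M) = 4.
M has 5 columns; by rank–nullity, nullity = 5 − 4 = 1.

1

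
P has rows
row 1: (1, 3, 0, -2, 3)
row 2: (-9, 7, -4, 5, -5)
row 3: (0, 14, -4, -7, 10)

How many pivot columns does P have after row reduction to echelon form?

Row reduce to echelon form.
R2 ← R2 + (9)·R1: [0, 34, -4, -13, 22]
R3 ← R3 − (7/17)·R2: [0, 0, -40/17, -28/17, 16/17]
Echelon form has 3 nonzero rows, so rank(P) = 3.
Each nonzero row contributes one pivot column: 3 pivot columns.

3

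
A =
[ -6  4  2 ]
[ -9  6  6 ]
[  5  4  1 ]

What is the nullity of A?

Row reduce to echelon form.
R2 ← R2 − (3/2)·R1: [0, 0, 3]
R3 ← R3 + (5/6)·R1: [0, 22/3, 8/3]
Swap R2 ↔ R3
3 nonzero rows, so rank(A) = 3.
A has 3 columns; by rank–nullity, nullity = 3 − 3 = 0.

0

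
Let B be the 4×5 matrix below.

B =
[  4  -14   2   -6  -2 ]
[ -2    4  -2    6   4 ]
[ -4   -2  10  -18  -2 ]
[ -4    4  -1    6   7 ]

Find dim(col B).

3

Row reduce to echelon form.
R2 ← R2 + (1/2)·R1: [0, -3, -1, 3, 3]
R3 ← R3 + R1: [0, -16, 12, -24, -4]
R4 ← R4 + R1: [0, -10, 1, 0, 5]
R3 ← R3 − (16/3)·R2: [0, 0, 52/3, -40, -20]
R4 ← R4 − (10/3)·R2: [0, 0, 13/3, -10, -5]
R4 ← R4 − (1/4)·R3: [0, 0, 0, 0, 0]
Echelon form has 3 nonzero rows, so rank(B) = 3.
The column space has dimension equal to the rank: 3.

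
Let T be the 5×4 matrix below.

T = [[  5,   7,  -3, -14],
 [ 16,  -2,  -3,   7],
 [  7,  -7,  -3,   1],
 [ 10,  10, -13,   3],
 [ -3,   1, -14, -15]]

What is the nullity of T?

0

Row reduce to echelon form.
R2 ← R2 − (16/5)·R1: [0, -122/5, 33/5, 259/5]
R3 ← R3 − (7/5)·R1: [0, -84/5, 6/5, 103/5]
R4 ← R4 − (2)·R1: [0, -4, -7, 31]
R5 ← R5 + (3/5)·R1: [0, 26/5, -79/5, -117/5]
R3 ← R3 − (42/61)·R2: [0, 0, -204/61, -919/61]
R4 ← R4 − (10/61)·R2: [0, 0, -493/61, 1373/61]
R5 ← R5 + (13/61)·R2: [0, 0, -878/61, -754/61]
R4 ← R4 − (29/12)·R3: [0, 0, 0, 707/12]
R5 ← R5 − (439/102)·R3: [0, 0, 0, 5353/102]
R5 ← R5 − (106/119)·R4: [0, 0, 0, 0]
4 nonzero rows, so rank(T) = 4.
T has 4 columns; by rank–nullity, nullity = 4 − 4 = 0.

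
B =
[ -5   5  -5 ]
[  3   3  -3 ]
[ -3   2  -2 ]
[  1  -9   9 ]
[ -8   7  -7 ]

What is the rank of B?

Row reduce to echelon form.
R2 ← R2 + (3/5)·R1: [0, 6, -6]
R3 ← R3 − (3/5)·R1: [0, -1, 1]
R4 ← R4 + (1/5)·R1: [0, -8, 8]
R5 ← R5 − (8/5)·R1: [0, -1, 1]
R3 ← R3 + (1/6)·R2: [0, 0, 0]
R4 ← R4 + (4/3)·R2: [0, 0, 0]
R5 ← R5 + (1/6)·R2: [0, 0, 0]
Echelon form has 2 nonzero rows, so rank(B) = 2.

2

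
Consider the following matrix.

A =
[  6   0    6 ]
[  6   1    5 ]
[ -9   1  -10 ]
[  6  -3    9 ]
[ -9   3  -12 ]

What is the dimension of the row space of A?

2

Row reduce to echelon form.
R2 ← R2 − R1: [0, 1, -1]
R3 ← R3 + (3/2)·R1: [0, 1, -1]
R4 ← R4 − R1: [0, -3, 3]
R5 ← R5 + (3/2)·R1: [0, 3, -3]
R3 ← R3 − R2: [0, 0, 0]
R4 ← R4 + (3)·R2: [0, 0, 0]
R5 ← R5 − (3)·R2: [0, 0, 0]
Echelon form has 2 nonzero rows, so rank(A) = 2.
The row space has dimension equal to the rank: 2.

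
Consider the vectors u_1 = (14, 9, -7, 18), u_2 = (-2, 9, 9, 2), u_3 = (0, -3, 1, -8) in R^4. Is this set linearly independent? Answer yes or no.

Form the matrix with these vectors as rows and row reduce.
R2 ← R2 + (1/7)·R1: [0, 72/7, 8, 32/7]
R3 ← R3 + (7/24)·R2: [0, 0, 10/3, -20/3]
3 nonzero rows, so the 3 vectors span a space of dimension 3.
Since 3 = 3, the vectors are linearly independent.

yes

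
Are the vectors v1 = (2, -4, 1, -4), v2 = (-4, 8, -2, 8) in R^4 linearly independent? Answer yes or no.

no

Form the matrix with these vectors as rows and row reduce.
R2 ← R2 + (2)·R1: [0, 0, 0, 0]
1 nonzero row, so the 2 vectors span a space of dimension 1.
Since 1 < 2, the vectors are linearly dependent.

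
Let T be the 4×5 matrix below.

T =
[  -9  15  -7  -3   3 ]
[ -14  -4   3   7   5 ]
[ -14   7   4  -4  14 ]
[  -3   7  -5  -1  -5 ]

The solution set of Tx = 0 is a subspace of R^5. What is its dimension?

Row reduce to echelon form.
R2 ← R2 − (14/9)·R1: [0, -82/3, 125/9, 35/3, 1/3]
R3 ← R3 − (14/9)·R1: [0, -49/3, 134/9, 2/3, 28/3]
R4 ← R4 − (1/3)·R1: [0, 2, -8/3, 0, -6]
R3 ← R3 − (49/82)·R2: [0, 0, 1621/246, -517/82, 749/82]
R4 ← R4 + (3/41)·R2: [0, 0, -203/123, 35/41, -245/41]
R4 ← R4 + (406/1621)·R3: [0, 0, 0, -1176/1621, -5978/1621]
4 nonzero rows, so rank(T) = 4.
T has 5 columns; by rank–nullity, nullity = 5 − 4 = 1.

1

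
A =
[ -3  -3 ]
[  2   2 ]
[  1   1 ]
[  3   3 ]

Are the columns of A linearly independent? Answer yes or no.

Row reduce A to echelon form.
R2 ← R2 + (2/3)·R1: [0, 0]
R3 ← R3 + (1/3)·R1: [0, 0]
R4 ← R4 + R1: [0, 0]
1 pivot among 2 columns.
Only 1 < 2 pivot columns, so the columns are linearly dependent.

no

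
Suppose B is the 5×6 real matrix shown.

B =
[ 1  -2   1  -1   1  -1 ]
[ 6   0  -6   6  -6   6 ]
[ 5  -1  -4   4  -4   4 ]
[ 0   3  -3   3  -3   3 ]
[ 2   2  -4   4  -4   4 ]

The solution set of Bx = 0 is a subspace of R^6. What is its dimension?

Row reduce to echelon form.
R2 ← R2 − (6)·R1: [0, 12, -12, 12, -12, 12]
R3 ← R3 − (5)·R1: [0, 9, -9, 9, -9, 9]
R5 ← R5 − (2)·R1: [0, 6, -6, 6, -6, 6]
R3 ← R3 − (3/4)·R2: [0, 0, 0, 0, 0, 0]
R4 ← R4 − (1/4)·R2: [0, 0, 0, 0, 0, 0]
R5 ← R5 − (1/2)·R2: [0, 0, 0, 0, 0, 0]
2 nonzero rows, so rank(B) = 2.
B has 6 columns; by rank–nullity, nullity = 6 − 2 = 4.

4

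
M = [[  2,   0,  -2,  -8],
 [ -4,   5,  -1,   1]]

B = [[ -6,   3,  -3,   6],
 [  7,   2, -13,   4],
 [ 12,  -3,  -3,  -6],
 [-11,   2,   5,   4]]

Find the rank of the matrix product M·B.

First compute MB:
[[ 52,  -4, -40,  -8],
 [ 36,   3, -45,   6]]
Now row reduce the product.
R2 ← R2 − (9/13)·R1: [0, 75/13, -225/13, 150/13]
2 nonzero rows, so rank(MB) = 2.

2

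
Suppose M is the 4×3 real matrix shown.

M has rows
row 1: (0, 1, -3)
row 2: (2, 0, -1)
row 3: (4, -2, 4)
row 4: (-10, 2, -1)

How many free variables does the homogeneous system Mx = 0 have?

1

Row reduce to echelon form.
Swap R1 ↔ R2
R3 ← R3 − (2)·R1: [0, -2, 6]
R4 ← R4 + (5)·R1: [0, 2, -6]
R3 ← R3 + (2)·R2: [0, 0, 0]
R4 ← R4 − (2)·R2: [0, 0, 0]
2 nonzero rows, so rank(M) = 2.
M has 3 columns; by rank–nullity, nullity = 3 − 2 = 1.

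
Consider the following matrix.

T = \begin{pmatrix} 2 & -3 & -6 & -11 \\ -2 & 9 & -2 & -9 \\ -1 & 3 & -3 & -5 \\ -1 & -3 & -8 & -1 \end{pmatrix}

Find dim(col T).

Row reduce to echelon form.
R2 ← R2 + R1: [0, 6, -8, -20]
R3 ← R3 + (1/2)·R1: [0, 3/2, -6, -21/2]
R4 ← R4 + (1/2)·R1: [0, -9/2, -11, -13/2]
R3 ← R3 − (1/4)·R2: [0, 0, -4, -11/2]
R4 ← R4 + (3/4)·R2: [0, 0, -17, -43/2]
R4 ← R4 − (17/4)·R3: [0, 0, 0, 15/8]
Echelon form has 4 nonzero rows, so rank(T) = 4.
The column space has dimension equal to the rank: 4.

4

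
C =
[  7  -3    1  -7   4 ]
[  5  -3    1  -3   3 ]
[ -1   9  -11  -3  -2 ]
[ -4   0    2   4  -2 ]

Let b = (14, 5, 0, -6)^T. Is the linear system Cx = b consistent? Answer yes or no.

yes

Row reduce the augmented matrix [C | b].
R2 ← R2 − (5/7)·R1: [0, -6/7, 2/7, 2, 1/7, -5]
R3 ← R3 + (1/7)·R1: [0, 60/7, -76/7, -4, -10/7, 2]
R4 ← R4 + (4/7)·R1: [0, -12/7, 18/7, 0, 2/7, 2]
R3 ← R3 + (10)·R2: [0, 0, -8, 16, 0, -48]
R4 ← R4 − (2)·R2: [0, 0, 2, -4, 0, 12]
R4 ← R4 + (1/4)·R3: [0, 0, 0, 0, 0, 0]
The echelon form has 3 nonzero rows, and every pivot lies in the first 5 columns, so rank(C) = rank([C|b]) = 3.
The system is consistent.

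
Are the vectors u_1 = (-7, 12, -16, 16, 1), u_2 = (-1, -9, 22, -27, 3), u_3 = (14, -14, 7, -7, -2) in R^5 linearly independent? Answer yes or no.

yes

Form the matrix with these vectors as rows and row reduce.
R2 ← R2 − (1/7)·R1: [0, -75/7, 170/7, -205/7, 20/7]
R3 ← R3 + (2)·R1: [0, 10, -25, 25, 0]
R3 ← R3 + (14/15)·R2: [0, 0, -7/3, -7/3, 8/3]
3 nonzero rows, so the 3 vectors span a space of dimension 3.
Since 3 = 3, the vectors are linearly independent.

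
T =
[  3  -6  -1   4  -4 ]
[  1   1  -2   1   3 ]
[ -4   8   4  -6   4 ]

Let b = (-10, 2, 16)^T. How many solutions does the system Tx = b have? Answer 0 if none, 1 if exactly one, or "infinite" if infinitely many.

infinite

Row reduce the augmented matrix [T | b].
R2 ← R2 − (1/3)·R1: [0, 3, -5/3, -1/3, 13/3, 16/3]
R3 ← R3 + (4/3)·R1: [0, 0, 8/3, -2/3, -4/3, 8/3]
The echelon form has 3 nonzero rows, and every pivot lies in the first 5 columns, so rank(T) = rank([T|b]) = 3.
The system is consistent.
rank = 3 < 5 unknowns, so there are infinitely many solutions.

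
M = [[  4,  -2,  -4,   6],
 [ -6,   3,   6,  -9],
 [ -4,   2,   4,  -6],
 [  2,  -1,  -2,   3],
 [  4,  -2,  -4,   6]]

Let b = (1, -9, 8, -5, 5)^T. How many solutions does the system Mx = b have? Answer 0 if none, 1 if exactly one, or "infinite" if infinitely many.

0

Row reduce the augmented matrix [M | b].
R2 ← R2 + (3/2)·R1: [0, 0, 0, 0, -15/2]
R3 ← R3 + R1: [0, 0, 0, 0, 9]
R4 ← R4 − (1/2)·R1: [0, 0, 0, 0, -11/2]
R5 ← R5 − R1: [0, 0, 0, 0, 4]
R3 ← R3 + (6/5)·R2: [0, 0, 0, 0, 0]
R4 ← R4 − (11/15)·R2: [0, 0, 0, 0, 0]
R5 ← R5 + (8/15)·R2: [0, 0, 0, 0, 0]
The echelon form has 2 nonzero rows; the last pivot sits in the augmented column, so rank(M) = 1 but rank([M|b]) = 2.
Since the ranks differ, the system is inconsistent.
It has no solutions.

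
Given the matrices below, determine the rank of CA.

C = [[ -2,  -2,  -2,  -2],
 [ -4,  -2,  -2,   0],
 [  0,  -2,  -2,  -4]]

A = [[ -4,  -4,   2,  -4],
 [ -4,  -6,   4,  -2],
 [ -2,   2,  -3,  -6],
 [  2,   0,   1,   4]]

2

First compute CA:
[[ 16,  16,  -8,  16],
 [ 28,  24, -10,  32],
 [  4,   8,  -6,   0]]
Now row reduce the product.
R2 ← R2 − (7/4)·R1: [0, -4, 4, 4]
R3 ← R3 − (1/4)·R1: [0, 4, -4, -4]
R3 ← R3 + R2: [0, 0, 0, 0]
2 nonzero rows, so rank(CA) = 2.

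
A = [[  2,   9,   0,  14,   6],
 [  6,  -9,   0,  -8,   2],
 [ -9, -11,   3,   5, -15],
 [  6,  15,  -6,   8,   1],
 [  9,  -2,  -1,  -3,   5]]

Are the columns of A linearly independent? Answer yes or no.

yes

Row reduce A to echelon form.
R2 ← R2 − (3)·R1: [0, -36, 0, -50, -16]
R3 ← R3 + (9/2)·R1: [0, 59/2, 3, 68, 12]
R4 ← R4 − (3)·R1: [0, -12, -6, -34, -17]
R5 ← R5 − (9/2)·R1: [0, -85/2, -1, -66, -22]
R3 ← R3 + (59/72)·R2: [0, 0, 3, 973/36, -10/9]
R4 ← R4 − (1/3)·R2: [0, 0, -6, -52/3, -35/3]
R5 ← R5 − (85/72)·R2: [0, 0, -1, -251/36, -28/9]
R4 ← R4 + (2)·R3: [0, 0, 0, 661/18, -125/9]
R5 ← R5 + (1/3)·R3: [0, 0, 0, 55/27, -94/27]
R5 ← R5 − (110/1983)·R4: [0, 0, 0, 0, -1792/661]
5 pivots among 5 columns.
Every column is a pivot column, so the columns are linearly independent.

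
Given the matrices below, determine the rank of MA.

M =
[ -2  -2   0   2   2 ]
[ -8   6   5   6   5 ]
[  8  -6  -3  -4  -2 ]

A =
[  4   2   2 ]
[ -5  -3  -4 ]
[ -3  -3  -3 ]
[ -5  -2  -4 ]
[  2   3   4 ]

2

First compute MA:
[[ -4,   4,   4],
 [-97, -46, -59],
 [ 87,  45,  57]]
Now row reduce the product.
R2 ← R2 − (97/4)·R1: [0, -143, -156]
R3 ← R3 + (87/4)·R1: [0, 132, 144]
R3 ← R3 + (12/13)·R2: [0, 0, 0]
2 nonzero rows, so rank(MA) = 2.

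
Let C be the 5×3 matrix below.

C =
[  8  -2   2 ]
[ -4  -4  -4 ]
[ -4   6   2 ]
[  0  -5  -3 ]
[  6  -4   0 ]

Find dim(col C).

2

Row reduce to echelon form.
R2 ← R2 + (1/2)·R1: [0, -5, -3]
R3 ← R3 + (1/2)·R1: [0, 5, 3]
R5 ← R5 − (3/4)·R1: [0, -5/2, -3/2]
R3 ← R3 + R2: [0, 0, 0]
R4 ← R4 − R2: [0, 0, 0]
R5 ← R5 − (1/2)·R2: [0, 0, 0]
Echelon form has 2 nonzero rows, so rank(C) = 2.
The column space has dimension equal to the rank: 2.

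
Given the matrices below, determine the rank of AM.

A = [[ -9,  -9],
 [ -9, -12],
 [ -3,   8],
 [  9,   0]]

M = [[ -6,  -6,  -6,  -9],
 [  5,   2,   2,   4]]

First compute AM:
[[  9,  36,  36,  45],
 [ -6,  30,  30,  33],
 [ 58,  34,  34,  59],
 [-54, -54, -54, -81]]
Now row reduce the product.
R2 ← R2 + (2/3)·R1: [0, 54, 54, 63]
R3 ← R3 − (58/9)·R1: [0, -198, -198, -231]
R4 ← R4 + (6)·R1: [0, 162, 162, 189]
R3 ← R3 + (11/3)·R2: [0, 0, 0, 0]
R4 ← R4 − (3)·R2: [0, 0, 0, 0]
2 nonzero rows, so rank(AM) = 2.

2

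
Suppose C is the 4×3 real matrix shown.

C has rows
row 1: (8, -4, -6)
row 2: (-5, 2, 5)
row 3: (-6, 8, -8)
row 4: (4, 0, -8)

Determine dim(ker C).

Row reduce to echelon form.
R2 ← R2 + (5/8)·R1: [0, -1/2, 5/4]
R3 ← R3 + (3/4)·R1: [0, 5, -25/2]
R4 ← R4 − (1/2)·R1: [0, 2, -5]
R3 ← R3 + (10)·R2: [0, 0, 0]
R4 ← R4 + (4)·R2: [0, 0, 0]
2 nonzero rows, so rank(C) = 2.
C has 3 columns; by rank–nullity, nullity = 3 − 2 = 1.

1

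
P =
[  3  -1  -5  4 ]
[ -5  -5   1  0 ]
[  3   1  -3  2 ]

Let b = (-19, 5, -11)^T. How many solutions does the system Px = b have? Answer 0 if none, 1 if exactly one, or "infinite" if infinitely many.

Row reduce the augmented matrix [P | b].
R2 ← R2 + (5/3)·R1: [0, -20/3, -22/3, 20/3, -80/3]
R3 ← R3 − R1: [0, 2, 2, -2, 8]
R3 ← R3 + (3/10)·R2: [0, 0, -1/5, 0, 0]
The echelon form has 3 nonzero rows, and every pivot lies in the first 4 columns, so rank(P) = rank([P|b]) = 3.
The system is consistent.
rank = 3 < 4 unknowns, so there are infinitely many solutions.

infinite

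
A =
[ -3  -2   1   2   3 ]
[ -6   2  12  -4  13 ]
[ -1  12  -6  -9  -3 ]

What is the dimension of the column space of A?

3

Row reduce to echelon form.
R2 ← R2 − (2)·R1: [0, 6, 10, -8, 7]
R3 ← R3 − (1/3)·R1: [0, 38/3, -19/3, -29/3, -4]
R3 ← R3 − (19/9)·R2: [0, 0, -247/9, 65/9, -169/9]
Echelon form has 3 nonzero rows, so rank(A) = 3.
The column space has dimension equal to the rank: 3.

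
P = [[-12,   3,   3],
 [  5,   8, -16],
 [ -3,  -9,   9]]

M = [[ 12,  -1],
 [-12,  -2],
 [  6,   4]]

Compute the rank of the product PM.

First compute PM:
[[-162,  18],
 [-132, -85],
 [126,  57]]
Now row reduce the product.
R2 ← R2 − (22/27)·R1: [0, -299/3]
R3 ← R3 + (7/9)·R1: [0, 71]
R3 ← R3 + (213/299)·R2: [0, 0]
2 nonzero rows, so rank(PM) = 2.

2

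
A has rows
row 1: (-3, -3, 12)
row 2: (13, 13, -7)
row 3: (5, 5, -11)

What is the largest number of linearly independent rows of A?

2

Row reduce to echelon form.
R2 ← R2 + (13/3)·R1: [0, 0, 45]
R3 ← R3 + (5/3)·R1: [0, 0, 9]
R3 ← R3 − (1/5)·R2: [0, 0, 0]
Echelon form has 2 nonzero rows, so rank(A) = 2.
The rank gives the maximum number of linearly independent rows: 2.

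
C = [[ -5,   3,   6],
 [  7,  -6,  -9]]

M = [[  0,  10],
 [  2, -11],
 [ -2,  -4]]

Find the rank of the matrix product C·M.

First compute CM:
[[ -6, -107],
 [  6, 172]]
Now row reduce the product.
R2 ← R2 + R1: [0, 65]
2 nonzero rows, so rank(CM) = 2.

2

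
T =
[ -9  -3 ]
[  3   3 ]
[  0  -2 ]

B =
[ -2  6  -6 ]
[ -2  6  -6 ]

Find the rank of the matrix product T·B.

First compute TB:
[[ 24, -72,  72],
 [-12,  36, -36],
 [  4, -12,  12]]
Now row reduce the product.
R2 ← R2 + (1/2)·R1: [0, 0, 0]
R3 ← R3 − (1/6)·R1: [0, 0, 0]
1 nonzero row, so rank(TB) = 1.

1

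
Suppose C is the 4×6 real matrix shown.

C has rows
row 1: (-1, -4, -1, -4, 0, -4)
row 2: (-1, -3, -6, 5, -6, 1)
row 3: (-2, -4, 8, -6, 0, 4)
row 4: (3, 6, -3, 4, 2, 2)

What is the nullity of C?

Row reduce to echelon form.
R2 ← R2 − R1: [0, 1, -5, 9, -6, 5]
R3 ← R3 − (2)·R1: [0, 4, 10, 2, 0, 12]
R4 ← R4 + (3)·R1: [0, -6, -6, -8, 2, -10]
R3 ← R3 − (4)·R2: [0, 0, 30, -34, 24, -8]
R4 ← R4 + (6)·R2: [0, 0, -36, 46, -34, 20]
R4 ← R4 + (6/5)·R3: [0, 0, 0, 26/5, -26/5, 52/5]
4 nonzero rows, so rank(C) = 4.
C has 6 columns; by rank–nullity, nullity = 6 − 4 = 2.

2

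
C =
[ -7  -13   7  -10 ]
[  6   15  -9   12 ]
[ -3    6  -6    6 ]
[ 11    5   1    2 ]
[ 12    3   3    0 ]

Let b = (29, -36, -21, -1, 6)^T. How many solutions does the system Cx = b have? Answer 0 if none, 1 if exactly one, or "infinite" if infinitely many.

infinite

Row reduce the augmented matrix [C | b].
R2 ← R2 + (6/7)·R1: [0, 27/7, -3, 24/7, -78/7]
R3 ← R3 − (3/7)·R1: [0, 81/7, -9, 72/7, -234/7]
R4 ← R4 + (11/7)·R1: [0, -108/7, 12, -96/7, 312/7]
R5 ← R5 + (12/7)·R1: [0, -135/7, 15, -120/7, 390/7]
R3 ← R3 − (3)·R2: [0, 0, 0, 0, 0]
R4 ← R4 + (4)·R2: [0, 0, 0, 0, 0]
R5 ← R5 + (5)·R2: [0, 0, 0, 0, 0]
The echelon form has 2 nonzero rows, and every pivot lies in the first 4 columns, so rank(C) = rank([C|b]) = 2.
The system is consistent.
rank = 2 < 4 unknowns, so there are infinitely many solutions.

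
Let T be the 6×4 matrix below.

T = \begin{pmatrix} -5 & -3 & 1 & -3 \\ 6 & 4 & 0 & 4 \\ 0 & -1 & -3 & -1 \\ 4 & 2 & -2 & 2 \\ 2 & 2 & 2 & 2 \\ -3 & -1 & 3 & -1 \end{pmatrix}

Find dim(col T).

Row reduce to echelon form.
R2 ← R2 + (6/5)·R1: [0, 2/5, 6/5, 2/5]
R4 ← R4 + (4/5)·R1: [0, -2/5, -6/5, -2/5]
R5 ← R5 + (2/5)·R1: [0, 4/5, 12/5, 4/5]
R6 ← R6 − (3/5)·R1: [0, 4/5, 12/5, 4/5]
R3 ← R3 + (5/2)·R2: [0, 0, 0, 0]
R4 ← R4 + R2: [0, 0, 0, 0]
R5 ← R5 − (2)·R2: [0, 0, 0, 0]
R6 ← R6 − (2)·R2: [0, 0, 0, 0]
Echelon form has 2 nonzero rows, so rank(T) = 2.
The column space has dimension equal to the rank: 2.

2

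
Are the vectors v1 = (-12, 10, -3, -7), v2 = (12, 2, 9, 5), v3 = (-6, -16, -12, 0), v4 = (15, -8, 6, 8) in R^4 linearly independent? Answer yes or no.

no

Form the matrix with these vectors as rows and row reduce.
R2 ← R2 + R1: [0, 12, 6, -2]
R3 ← R3 − (1/2)·R1: [0, -21, -21/2, 7/2]
R4 ← R4 + (5/4)·R1: [0, 9/2, 9/4, -3/4]
R3 ← R3 + (7/4)·R2: [0, 0, 0, 0]
R4 ← R4 − (3/8)·R2: [0, 0, 0, 0]
2 nonzero rows, so the 4 vectors span a space of dimension 2.
Since 2 < 4, the vectors are linearly dependent.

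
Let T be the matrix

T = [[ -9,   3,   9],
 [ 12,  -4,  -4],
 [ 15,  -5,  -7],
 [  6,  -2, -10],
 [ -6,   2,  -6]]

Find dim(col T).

2

Row reduce to echelon form.
R2 ← R2 + (4/3)·R1: [0, 0, 8]
R3 ← R3 + (5/3)·R1: [0, 0, 8]
R4 ← R4 + (2/3)·R1: [0, 0, -4]
R5 ← R5 − (2/3)·R1: [0, 0, -12]
R3 ← R3 − R2: [0, 0, 0]
R4 ← R4 + (1/2)·R2: [0, 0, 0]
R5 ← R5 + (3/2)·R2: [0, 0, 0]
Echelon form has 2 nonzero rows, so rank(T) = 2.
The column space has dimension equal to the rank: 2.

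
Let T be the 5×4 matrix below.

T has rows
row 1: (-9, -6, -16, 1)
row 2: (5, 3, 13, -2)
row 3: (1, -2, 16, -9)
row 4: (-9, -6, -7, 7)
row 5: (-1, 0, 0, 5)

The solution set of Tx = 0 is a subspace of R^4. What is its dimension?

0

Row reduce to echelon form.
R2 ← R2 + (5/9)·R1: [0, -1/3, 37/9, -13/9]
R3 ← R3 + (1/9)·R1: [0, -8/3, 128/9, -80/9]
R4 ← R4 − R1: [0, 0, 9, 6]
R5 ← R5 − (1/9)·R1: [0, 2/3, 16/9, 44/9]
R3 ← R3 − (8)·R2: [0, 0, -56/3, 8/3]
R5 ← R5 + (2)·R2: [0, 0, 10, 2]
R4 ← R4 + (27/56)·R3: [0, 0, 0, 51/7]
R5 ← R5 + (15/28)·R3: [0, 0, 0, 24/7]
R5 ← R5 − (8/17)·R4: [0, 0, 0, 0]
4 nonzero rows, so rank(T) = 4.
T has 4 columns; by rank–nullity, nullity = 4 − 4 = 0.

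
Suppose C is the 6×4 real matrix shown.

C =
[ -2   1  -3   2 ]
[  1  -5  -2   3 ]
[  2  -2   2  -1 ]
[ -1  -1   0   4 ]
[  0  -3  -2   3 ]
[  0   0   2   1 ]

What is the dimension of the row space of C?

Row reduce to echelon form.
R2 ← R2 + (1/2)·R1: [0, -9/2, -7/2, 4]
R3 ← R3 + R1: [0, -1, -1, 1]
R4 ← R4 − (1/2)·R1: [0, -3/2, 3/2, 3]
R3 ← R3 − (2/9)·R2: [0, 0, -2/9, 1/9]
R4 ← R4 − (1/3)·R2: [0, 0, 8/3, 5/3]
R5 ← R5 − (2/3)·R2: [0, 0, 1/3, 1/3]
R4 ← R4 + (12)·R3: [0, 0, 0, 3]
R5 ← R5 + (3/2)·R3: [0, 0, 0, 1/2]
R6 ← R6 + (9)·R3: [0, 0, 0, 2]
R5 ← R5 − (1/6)·R4: [0, 0, 0, 0]
R6 ← R6 − (2/3)·R4: [0, 0, 0, 0]
Echelon form has 4 nonzero rows, so rank(C) = 4.
The row space has dimension equal to the rank: 4.

4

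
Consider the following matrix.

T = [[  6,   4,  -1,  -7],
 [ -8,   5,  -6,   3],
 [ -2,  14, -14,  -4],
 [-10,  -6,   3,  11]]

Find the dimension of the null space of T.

Row reduce to echelon form.
R2 ← R2 + (4/3)·R1: [0, 31/3, -22/3, -19/3]
R3 ← R3 + (1/3)·R1: [0, 46/3, -43/3, -19/3]
R4 ← R4 + (5/3)·R1: [0, 2/3, 4/3, -2/3]
R3 ← R3 − (46/31)·R2: [0, 0, -107/31, 95/31]
R4 ← R4 − (2/31)·R2: [0, 0, 56/31, -8/31]
R4 ← R4 + (56/107)·R3: [0, 0, 0, 144/107]
4 nonzero rows, so rank(T) = 4.
T has 4 columns; by rank–nullity, nullity = 4 − 4 = 0.

0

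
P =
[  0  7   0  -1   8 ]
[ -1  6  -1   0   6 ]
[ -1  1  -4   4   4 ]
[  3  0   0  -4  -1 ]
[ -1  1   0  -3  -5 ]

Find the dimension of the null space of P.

Row reduce to echelon form.
Swap R1 ↔ R2
R3 ← R3 − R1: [0, -5, -3, 4, -2]
R4 ← R4 + (3)·R1: [0, 18, -3, -4, 17]
R5 ← R5 − R1: [0, -5, 1, -3, -11]
R3 ← R3 + (5/7)·R2: [0, 0, -3, 23/7, 26/7]
R4 ← R4 − (18/7)·R2: [0, 0, -3, -10/7, -25/7]
R5 ← R5 + (5/7)·R2: [0, 0, 1, -26/7, -37/7]
R4 ← R4 − R3: [0, 0, 0, -33/7, -51/7]
R5 ← R5 + (1/3)·R3: [0, 0, 0, -55/21, -85/21]
R5 ← R5 − (5/9)·R4: [0, 0, 0, 0, 0]
4 nonzero rows, so rank(P) = 4.
P has 5 columns; by rank–nullity, nullity = 5 − 4 = 1.

1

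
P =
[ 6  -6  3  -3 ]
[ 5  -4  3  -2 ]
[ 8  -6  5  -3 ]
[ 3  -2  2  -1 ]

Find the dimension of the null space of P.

2

Row reduce to echelon form.
R2 ← R2 − (5/6)·R1: [0, 1, 1/2, 1/2]
R3 ← R3 − (4/3)·R1: [0, 2, 1, 1]
R4 ← R4 − (1/2)·R1: [0, 1, 1/2, 1/2]
R3 ← R3 − (2)·R2: [0, 0, 0, 0]
R4 ← R4 − R2: [0, 0, 0, 0]
2 nonzero rows, so rank(P) = 2.
P has 4 columns; by rank–nullity, nullity = 4 − 2 = 2.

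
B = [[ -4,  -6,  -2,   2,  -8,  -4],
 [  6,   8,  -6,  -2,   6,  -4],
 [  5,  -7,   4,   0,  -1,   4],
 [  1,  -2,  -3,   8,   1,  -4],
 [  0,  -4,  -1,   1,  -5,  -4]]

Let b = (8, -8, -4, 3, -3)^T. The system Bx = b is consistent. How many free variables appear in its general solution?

1

Row reduce the augmented matrix [B | b].
R2 ← R2 + (3/2)·R1: [0, -1, -9, 1, -6, -10, 4]
R3 ← R3 + (5/4)·R1: [0, -29/2, 3/2, 5/2, -11, -1, 6]
R4 ← R4 + (1/4)·R1: [0, -7/2, -7/2, 17/2, -1, -5, 5]
R3 ← R3 − (29/2)·R2: [0, 0, 132, -12, 76, 144, -52]
R4 ← R4 − (7/2)·R2: [0, 0, 28, 5, 20, 30, -9]
R5 ← R5 − (4)·R2: [0, 0, 35, -3, 19, 36, -19]
R4 ← R4 − (7/33)·R3: [0, 0, 0, 83/11, 128/33, -6/11, 67/33]
R5 ← R5 − (35/132)·R3: [0, 0, 0, 2/11, -38/33, -24/11, -172/33]
R5 ← R5 − (2/83)·R4: [0, 0, 0, 0, -310/249, -180/83, -1310/249]
The echelon form has 5 nonzero rows, and every pivot lies in the first 6 columns, so rank(B) = rank([B|b]) = 5.
The system is consistent.
Free variables = (unknowns) − (rank) = 6 − 5 = 1.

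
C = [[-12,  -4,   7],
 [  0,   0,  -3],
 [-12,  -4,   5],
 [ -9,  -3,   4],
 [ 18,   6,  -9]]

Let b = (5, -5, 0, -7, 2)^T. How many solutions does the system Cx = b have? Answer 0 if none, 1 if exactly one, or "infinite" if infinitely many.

Row reduce the augmented matrix [C | b].
R3 ← R3 − R1: [0, 0, -2, -5]
R4 ← R4 − (3/4)·R1: [0, 0, -5/4, -43/4]
R5 ← R5 + (3/2)·R1: [0, 0, 3/2, 19/2]
R3 ← R3 − (2/3)·R2: [0, 0, 0, -5/3]
R4 ← R4 − (5/12)·R2: [0, 0, 0, -26/3]
R5 ← R5 + (1/2)·R2: [0, 0, 0, 7]
R4 ← R4 − (26/5)·R3: [0, 0, 0, 0]
R5 ← R5 + (21/5)·R3: [0, 0, 0, 0]
The echelon form has 3 nonzero rows; the last pivot sits in the augmented column, so rank(C) = 2 but rank([C|b]) = 3.
Since the ranks differ, the system is inconsistent.
It has no solutions.

0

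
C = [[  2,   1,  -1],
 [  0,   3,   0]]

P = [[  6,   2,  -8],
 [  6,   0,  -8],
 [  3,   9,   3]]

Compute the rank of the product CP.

2

First compute CP:
[[ 15,  -5, -27],
 [ 18,   0, -24]]
Now row reduce the product.
R2 ← R2 − (6/5)·R1: [0, 6, 42/5]
2 nonzero rows, so rank(CP) = 2.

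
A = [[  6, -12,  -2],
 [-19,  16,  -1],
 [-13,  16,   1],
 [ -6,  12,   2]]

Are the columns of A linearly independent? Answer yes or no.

no

Row reduce A to echelon form.
R2 ← R2 + (19/6)·R1: [0, -22, -22/3]
R3 ← R3 + (13/6)·R1: [0, -10, -10/3]
R4 ← R4 + R1: [0, 0, 0]
R3 ← R3 − (5/11)·R2: [0, 0, 0]
2 pivots among 3 columns.
Only 2 < 3 pivot columns, so the columns are linearly dependent.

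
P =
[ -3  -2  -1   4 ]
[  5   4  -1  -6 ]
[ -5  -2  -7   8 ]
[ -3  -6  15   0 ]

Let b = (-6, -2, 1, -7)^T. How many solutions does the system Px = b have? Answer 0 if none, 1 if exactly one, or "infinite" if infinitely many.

0

Row reduce the augmented matrix [P | b].
R2 ← R2 + (5/3)·R1: [0, 2/3, -8/3, 2/3, -12]
R3 ← R3 − (5/3)·R1: [0, 4/3, -16/3, 4/3, 11]
R4 ← R4 − R1: [0, -4, 16, -4, -1]
R3 ← R3 − (2)·R2: [0, 0, 0, 0, 35]
R4 ← R4 + (6)·R2: [0, 0, 0, 0, -73]
R4 ← R4 + (73/35)·R3: [0, 0, 0, 0, 0]
The echelon form has 3 nonzero rows; the last pivot sits in the augmented column, so rank(P) = 2 but rank([P|b]) = 3.
Since the ranks differ, the system is inconsistent.
It has no solutions.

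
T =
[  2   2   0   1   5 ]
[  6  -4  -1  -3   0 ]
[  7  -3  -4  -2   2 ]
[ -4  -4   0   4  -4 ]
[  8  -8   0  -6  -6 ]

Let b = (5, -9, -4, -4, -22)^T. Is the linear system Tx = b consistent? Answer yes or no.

yes

Row reduce the augmented matrix [T | b].
R2 ← R2 − (3)·R1: [0, -10, -1, -6, -15, -24]
R3 ← R3 − (7/2)·R1: [0, -10, -4, -11/2, -31/2, -43/2]
R4 ← R4 + (2)·R1: [0, 0, 0, 6, 6, 6]
R5 ← R5 − (4)·R1: [0, -16, 0, -10, -26, -42]
R3 ← R3 − R2: [0, 0, -3, 1/2, -1/2, 5/2]
R5 ← R5 − (8/5)·R2: [0, 0, 8/5, -2/5, -2, -18/5]
R5 ← R5 + (8/15)·R3: [0, 0, 0, -2/15, -34/15, -34/15]
R5 ← R5 + (1/45)·R4: [0, 0, 0, 0, -32/15, -32/15]
The echelon form has 5 nonzero rows, and every pivot lies in the first 5 columns, so rank(T) = rank([T|b]) = 5.
The system is consistent.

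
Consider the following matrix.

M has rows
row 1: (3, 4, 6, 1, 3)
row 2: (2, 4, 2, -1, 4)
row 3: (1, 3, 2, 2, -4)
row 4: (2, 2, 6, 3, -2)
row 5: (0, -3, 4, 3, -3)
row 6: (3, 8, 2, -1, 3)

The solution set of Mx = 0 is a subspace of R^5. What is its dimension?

2

Row reduce to echelon form.
R2 ← R2 − (2/3)·R1: [0, 4/3, -2, -5/3, 2]
R3 ← R3 − (1/3)·R1: [0, 5/3, 0, 5/3, -5]
R4 ← R4 − (2/3)·R1: [0, -2/3, 2, 7/3, -4]
R6 ← R6 − R1: [0, 4, -4, -2, 0]
R3 ← R3 − (5/4)·R2: [0, 0, 5/2, 15/4, -15/2]
R4 ← R4 + (1/2)·R2: [0, 0, 1, 3/2, -3]
R5 ← R5 + (9/4)·R2: [0, 0, -1/2, -3/4, 3/2]
R6 ← R6 − (3)·R2: [0, 0, 2, 3, -6]
R4 ← R4 − (2/5)·R3: [0, 0, 0, 0, 0]
R5 ← R5 + (1/5)·R3: [0, 0, 0, 0, 0]
R6 ← R6 − (4/5)·R3: [0, 0, 0, 0, 0]
3 nonzero rows, so rank(M) = 3.
M has 5 columns; by rank–nullity, nullity = 5 − 3 = 2.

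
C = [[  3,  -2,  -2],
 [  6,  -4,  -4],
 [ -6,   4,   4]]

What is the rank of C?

1

Row reduce to echelon form.
R2 ← R2 − (2)·R1: [0, 0, 0]
R3 ← R3 + (2)·R1: [0, 0, 0]
Echelon form has 1 nonzero row, so rank(C) = 1.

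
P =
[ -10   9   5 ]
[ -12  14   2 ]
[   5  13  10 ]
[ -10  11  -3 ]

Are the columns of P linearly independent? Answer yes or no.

Row reduce P to echelon form.
R2 ← R2 − (6/5)·R1: [0, 16/5, -4]
R3 ← R3 + (1/2)·R1: [0, 35/2, 25/2]
R4 ← R4 − R1: [0, 2, -8]
R3 ← R3 − (175/32)·R2: [0, 0, 275/8]
R4 ← R4 − (5/8)·R2: [0, 0, -11/2]
R4 ← R4 + (4/25)·R3: [0, 0, 0]
3 pivots among 3 columns.
Every column is a pivot column, so the columns are linearly independent.

yes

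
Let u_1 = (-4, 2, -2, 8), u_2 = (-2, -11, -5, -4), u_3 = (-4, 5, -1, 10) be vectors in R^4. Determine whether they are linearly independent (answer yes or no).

no

Form the matrix with these vectors as rows and row reduce.
R2 ← R2 − (1/2)·R1: [0, -12, -4, -8]
R3 ← R3 − R1: [0, 3, 1, 2]
R3 ← R3 + (1/4)·R2: [0, 0, 0, 0]
2 nonzero rows, so the 3 vectors span a space of dimension 2.
Since 2 < 3, the vectors are linearly dependent.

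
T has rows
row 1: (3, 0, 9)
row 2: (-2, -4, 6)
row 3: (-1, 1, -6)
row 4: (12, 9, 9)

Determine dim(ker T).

Row reduce to echelon form.
R2 ← R2 + (2/3)·R1: [0, -4, 12]
R3 ← R3 + (1/3)·R1: [0, 1, -3]
R4 ← R4 − (4)·R1: [0, 9, -27]
R3 ← R3 + (1/4)·R2: [0, 0, 0]
R4 ← R4 + (9/4)·R2: [0, 0, 0]
2 nonzero rows, so rank(T) = 2.
T has 3 columns; by rank–nullity, nullity = 3 − 2 = 1.

1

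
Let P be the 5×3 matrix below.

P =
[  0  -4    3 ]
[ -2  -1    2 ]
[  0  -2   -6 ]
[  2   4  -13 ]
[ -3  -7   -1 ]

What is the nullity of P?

0

Row reduce to echelon form.
Swap R1 ↔ R2
R4 ← R4 + R1: [0, 3, -11]
R5 ← R5 − (3/2)·R1: [0, -11/2, -4]
R3 ← R3 − (1/2)·R2: [0, 0, -15/2]
R4 ← R4 + (3/4)·R2: [0, 0, -35/4]
R5 ← R5 − (11/8)·R2: [0, 0, -65/8]
R4 ← R4 − (7/6)·R3: [0, 0, 0]
R5 ← R5 − (13/12)·R3: [0, 0, 0]
3 nonzero rows, so rank(P) = 3.
P has 3 columns; by rank–nullity, nullity = 3 − 3 = 0.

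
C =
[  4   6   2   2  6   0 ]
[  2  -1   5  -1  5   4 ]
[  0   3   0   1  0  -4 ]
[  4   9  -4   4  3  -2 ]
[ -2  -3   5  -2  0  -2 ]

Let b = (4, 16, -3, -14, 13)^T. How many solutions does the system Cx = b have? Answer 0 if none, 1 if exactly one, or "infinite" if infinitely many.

infinite

Row reduce the augmented matrix [C | b].
R2 ← R2 − (1/2)·R1: [0, -4, 4, -2, 2, 4, 14]
R4 ← R4 − R1: [0, 3, -6, 2, -3, -2, -18]
R5 ← R5 + (1/2)·R1: [0, 0, 6, -1, 3, -2, 15]
R3 ← R3 + (3/4)·R2: [0, 0, 3, -1/2, 3/2, -1, 15/2]
R4 ← R4 + (3/4)·R2: [0, 0, -3, 1/2, -3/2, 1, -15/2]
R4 ← R4 + R3: [0, 0, 0, 0, 0, 0, 0]
R5 ← R5 − (2)·R3: [0, 0, 0, 0, 0, 0, 0]
The echelon form has 3 nonzero rows, and every pivot lies in the first 6 columns, so rank(C) = rank([C|b]) = 3.
The system is consistent.
rank = 3 < 6 unknowns, so there are infinitely many solutions.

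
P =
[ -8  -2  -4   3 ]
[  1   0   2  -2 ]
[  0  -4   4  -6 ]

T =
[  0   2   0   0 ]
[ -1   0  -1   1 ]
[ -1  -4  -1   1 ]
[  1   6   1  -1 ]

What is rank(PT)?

2

First compute PT:
[[  9,  18,   9,  -9],
 [ -4, -18,  -4,   4],
 [ -6, -52,  -6,   6]]
Now row reduce the product.
R2 ← R2 + (4/9)·R1: [0, -10, 0, 0]
R3 ← R3 + (2/3)·R1: [0, -40, 0, 0]
R3 ← R3 − (4)·R2: [0, 0, 0, 0]
2 nonzero rows, so rank(PT) = 2.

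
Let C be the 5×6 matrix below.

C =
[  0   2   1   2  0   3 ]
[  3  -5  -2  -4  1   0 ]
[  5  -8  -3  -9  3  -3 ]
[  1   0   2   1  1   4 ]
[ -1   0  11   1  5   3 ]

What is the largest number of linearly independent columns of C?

Row reduce to echelon form.
Swap R1 ↔ R2
R3 ← R3 − (5/3)·R1: [0, 1/3, 1/3, -7/3, 4/3, -3]
R4 ← R4 − (1/3)·R1: [0, 5/3, 8/3, 7/3, 2/3, 4]
R5 ← R5 + (1/3)·R1: [0, -5/3, 31/3, -1/3, 16/3, 3]
R3 ← R3 − (1/6)·R2: [0, 0, 1/6, -8/3, 4/3, -7/2]
R4 ← R4 − (5/6)·R2: [0, 0, 11/6, 2/3, 2/3, 3/2]
R5 ← R5 + (5/6)·R2: [0, 0, 67/6, 4/3, 16/3, 11/2]
R4 ← R4 − (11)·R3: [0, 0, 0, 30, -14, 40]
R5 ← R5 − (67)·R3: [0, 0, 0, 180, -84, 240]
R5 ← R5 − (6)·R4: [0, 0, 0, 0, 0, 0]
Echelon form has 4 nonzero rows, so rank(C) = 4.
The rank gives the maximum number of linearly independent columns: 4.

4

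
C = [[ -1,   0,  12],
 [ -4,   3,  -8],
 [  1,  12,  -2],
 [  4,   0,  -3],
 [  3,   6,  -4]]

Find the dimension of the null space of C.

0

Row reduce to echelon form.
R2 ← R2 − (4)·R1: [0, 3, -56]
R3 ← R3 + R1: [0, 12, 10]
R4 ← R4 + (4)·R1: [0, 0, 45]
R5 ← R5 + (3)·R1: [0, 6, 32]
R3 ← R3 − (4)·R2: [0, 0, 234]
R5 ← R5 − (2)·R2: [0, 0, 144]
R4 ← R4 − (5/26)·R3: [0, 0, 0]
R5 ← R5 − (8/13)·R3: [0, 0, 0]
3 nonzero rows, so rank(C) = 3.
C has 3 columns; by rank–nullity, nullity = 3 − 3 = 0.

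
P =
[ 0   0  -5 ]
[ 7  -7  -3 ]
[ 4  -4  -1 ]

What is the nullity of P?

1

Row reduce to echelon form.
Swap R1 ↔ R2
R3 ← R3 − (4/7)·R1: [0, 0, 5/7]
R3 ← R3 + (1/7)·R2: [0, 0, 0]
2 nonzero rows, so rank(P) = 2.
P has 3 columns; by rank–nullity, nullity = 3 − 2 = 1.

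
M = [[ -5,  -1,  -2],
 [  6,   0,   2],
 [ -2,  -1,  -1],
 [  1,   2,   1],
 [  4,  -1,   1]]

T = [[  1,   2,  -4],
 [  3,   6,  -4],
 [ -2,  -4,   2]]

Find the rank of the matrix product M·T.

2

First compute MT:
[[ -4,  -8,  20],
 [  2,   4, -20],
 [ -3,  -6,  10],
 [  5,  10, -10],
 [ -1,  -2, -10]]
Now row reduce the product.
R2 ← R2 + (1/2)·R1: [0, 0, -10]
R3 ← R3 − (3/4)·R1: [0, 0, -5]
R4 ← R4 + (5/4)·R1: [0, 0, 15]
R5 ← R5 − (1/4)·R1: [0, 0, -15]
R3 ← R3 − (1/2)·R2: [0, 0, 0]
R4 ← R4 + (3/2)·R2: [0, 0, 0]
R5 ← R5 − (3/2)·R2: [0, 0, 0]
2 nonzero rows, so rank(MT) = 2.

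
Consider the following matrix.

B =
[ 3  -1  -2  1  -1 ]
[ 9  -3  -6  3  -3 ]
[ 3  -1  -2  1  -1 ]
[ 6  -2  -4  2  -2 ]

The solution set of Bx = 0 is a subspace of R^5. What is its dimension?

4

Row reduce to echelon form.
R2 ← R2 − (3)·R1: [0, 0, 0, 0, 0]
R3 ← R3 − R1: [0, 0, 0, 0, 0]
R4 ← R4 − (2)·R1: [0, 0, 0, 0, 0]
1 nonzero row, so rank(B) = 1.
B has 5 columns; by rank–nullity, nullity = 5 − 1 = 4.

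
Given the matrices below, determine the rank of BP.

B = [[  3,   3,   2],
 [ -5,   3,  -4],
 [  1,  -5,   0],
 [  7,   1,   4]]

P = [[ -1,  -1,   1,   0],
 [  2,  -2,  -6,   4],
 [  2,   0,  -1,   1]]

First compute BP:
[[  7,  -9, -17,  14],
 [  3,  -1, -19,   8],
 [-11,   9,  31, -20],
 [  3,  -9,  -3,   8]]
Now row reduce the product.
R2 ← R2 − (3/7)·R1: [0, 20/7, -82/7, 2]
R3 ← R3 + (11/7)·R1: [0, -36/7, 30/7, 2]
R4 ← R4 − (3/7)·R1: [0, -36/7, 30/7, 2]
R3 ← R3 + (9/5)·R2: [0, 0, -84/5, 28/5]
R4 ← R4 + (9/5)·R2: [0, 0, -84/5, 28/5]
R4 ← R4 − R3: [0, 0, 0, 0]
3 nonzero rows, so rank(BP) = 3.

3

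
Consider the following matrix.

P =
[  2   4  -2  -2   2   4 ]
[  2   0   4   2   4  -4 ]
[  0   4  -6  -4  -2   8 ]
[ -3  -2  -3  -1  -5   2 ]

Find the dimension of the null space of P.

4

Row reduce to echelon form.
R2 ← R2 − R1: [0, -4, 6, 4, 2, -8]
R4 ← R4 + (3/2)·R1: [0, 4, -6, -4, -2, 8]
R3 ← R3 + R2: [0, 0, 0, 0, 0, 0]
R4 ← R4 + R2: [0, 0, 0, 0, 0, 0]
2 nonzero rows, so rank(P) = 2.
P has 6 columns; by rank–nullity, nullity = 6 − 2 = 4.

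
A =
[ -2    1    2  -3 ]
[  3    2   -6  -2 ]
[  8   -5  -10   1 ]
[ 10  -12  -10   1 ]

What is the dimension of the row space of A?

Row reduce to echelon form.
R2 ← R2 + (3/2)·R1: [0, 7/2, -3, -13/2]
R3 ← R3 + (4)·R1: [0, -1, -2, -11]
R4 ← R4 + (5)·R1: [0, -7, 0, -14]
R3 ← R3 + (2/7)·R2: [0, 0, -20/7, -90/7]
R4 ← R4 + (2)·R2: [0, 0, -6, -27]
R4 ← R4 − (21/10)·R3: [0, 0, 0, 0]
Echelon form has 3 nonzero rows, so rank(A) = 3.
The row space has dimension equal to the rank: 3.

3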